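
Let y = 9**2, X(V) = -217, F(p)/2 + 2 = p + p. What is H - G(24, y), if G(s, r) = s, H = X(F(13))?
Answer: -241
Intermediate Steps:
F(p) = -4 + 4*p (F(p) = -4 + 2*(p + p) = -4 + 2*(2*p) = -4 + 4*p)
H = -217
y = 81
H - G(24, y) = -217 - 1*24 = -217 - 24 = -241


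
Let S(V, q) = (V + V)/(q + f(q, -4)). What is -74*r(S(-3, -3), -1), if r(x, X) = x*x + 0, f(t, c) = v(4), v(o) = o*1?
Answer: -2664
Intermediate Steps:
v(o) = o
f(t, c) = 4
S(V, q) = 2*V/(4 + q) (S(V, q) = (V + V)/(q + 4) = (2*V)/(4 + q) = 2*V/(4 + q))
r(x, X) = x**2 (r(x, X) = x**2 + 0 = x**2)
-74*r(S(-3, -3), -1) = -74*36/(4 - 3)**2 = -74*(2*(-3)/1)**2 = -74*(2*(-3)*1)**2 = -74*(-6)**2 = -74*36 = -2664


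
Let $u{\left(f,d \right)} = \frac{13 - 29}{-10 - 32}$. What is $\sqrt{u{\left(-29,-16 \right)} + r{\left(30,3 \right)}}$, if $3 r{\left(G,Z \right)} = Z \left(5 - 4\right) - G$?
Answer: $\frac{i \sqrt{3801}}{21} \approx 2.9358 i$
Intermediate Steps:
$u{\left(f,d \right)} = \frac{8}{21}$ ($u{\left(f,d \right)} = - \frac{16}{-42} = \left(-16\right) \left(- \frac{1}{42}\right) = \frac{8}{21}$)
$r{\left(G,Z \right)} = - \frac{G}{3} + \frac{Z}{3}$ ($r{\left(G,Z \right)} = \frac{Z \left(5 - 4\right) - G}{3} = \frac{Z 1 - G}{3} = \frac{Z - G}{3} = - \frac{G}{3} + \frac{Z}{3}$)
$\sqrt{u{\left(-29,-16 \right)} + r{\left(30,3 \right)}} = \sqrt{\frac{8}{21} + \left(\left(- \frac{1}{3}\right) 30 + \frac{1}{3} \cdot 3\right)} = \sqrt{\frac{8}{21} + \left(-10 + 1\right)} = \sqrt{\frac{8}{21} - 9} = \sqrt{- \frac{181}{21}} = \frac{i \sqrt{3801}}{21}$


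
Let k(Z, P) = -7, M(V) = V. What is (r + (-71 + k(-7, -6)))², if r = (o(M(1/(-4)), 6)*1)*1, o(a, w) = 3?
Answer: 5625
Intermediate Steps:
r = 3 (r = (3*1)*1 = 3*1 = 3)
(r + (-71 + k(-7, -6)))² = (3 + (-71 - 7))² = (3 - 78)² = (-75)² = 5625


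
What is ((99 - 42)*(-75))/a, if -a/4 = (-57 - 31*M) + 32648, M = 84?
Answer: 4275/119948 ≈ 0.035640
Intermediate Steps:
a = -119948 (a = -4*((-57 - 31*84) + 32648) = -4*((-57 - 2604) + 32648) = -4*(-2661 + 32648) = -4*29987 = -119948)
((99 - 42)*(-75))/a = ((99 - 42)*(-75))/(-119948) = (57*(-75))*(-1/119948) = -4275*(-1/119948) = 4275/119948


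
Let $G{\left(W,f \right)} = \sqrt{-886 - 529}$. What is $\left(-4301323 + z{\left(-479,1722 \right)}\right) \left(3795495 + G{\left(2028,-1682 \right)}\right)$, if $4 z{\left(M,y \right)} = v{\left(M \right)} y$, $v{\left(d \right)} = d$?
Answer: $- \frac{34216634132175}{2} - \frac{9015065 i \sqrt{1415}}{2} \approx -1.7108 \cdot 10^{13} - 1.6956 \cdot 10^{8} i$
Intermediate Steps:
$G{\left(W,f \right)} = i \sqrt{1415}$ ($G{\left(W,f \right)} = \sqrt{-1415} = i \sqrt{1415}$)
$z{\left(M,y \right)} = \frac{M y}{4}$
$\left(-4301323 + z{\left(-479,1722 \right)}\right) \left(3795495 + G{\left(2028,-1682 \right)}\right) = \left(-4301323 + \frac{1}{4} \left(-479\right) 1722\right) \left(3795495 + i \sqrt{1415}\right) = \left(-4301323 - \frac{412419}{2}\right) \left(3795495 + i \sqrt{1415}\right) = - \frac{9015065 \left(3795495 + i \sqrt{1415}\right)}{2} = - \frac{34216634132175}{2} - \frac{9015065 i \sqrt{1415}}{2}$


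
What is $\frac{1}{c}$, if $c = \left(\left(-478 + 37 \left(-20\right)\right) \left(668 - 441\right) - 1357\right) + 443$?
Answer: $- \frac{1}{277400} \approx -3.6049 \cdot 10^{-6}$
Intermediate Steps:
$c = -277400$ ($c = \left(\left(-478 - 740\right) 227 - 1357\right) + 443 = \left(\left(-1218\right) 227 - 1357\right) + 443 = \left(-276486 - 1357\right) + 443 = -277843 + 443 = -277400$)
$\frac{1}{c} = \frac{1}{-277400} = - \frac{1}{277400}$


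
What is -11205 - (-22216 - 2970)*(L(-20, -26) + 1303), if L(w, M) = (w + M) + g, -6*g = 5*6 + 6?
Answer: 31496481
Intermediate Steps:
g = -6 (g = -(5*6 + 6)/6 = -(30 + 6)/6 = -1/6*36 = -6)
L(w, M) = -6 + M + w (L(w, M) = (w + M) - 6 = (M + w) - 6 = -6 + M + w)
-11205 - (-22216 - 2970)*(L(-20, -26) + 1303) = -11205 - (-22216 - 2970)*((-6 - 26 - 20) + 1303) = -11205 - (-25186)*(-52 + 1303) = -11205 - (-25186)*1251 = -11205 - 1*(-31507686) = -11205 + 31507686 = 31496481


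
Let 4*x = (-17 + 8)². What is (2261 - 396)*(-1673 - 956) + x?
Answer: -19612259/4 ≈ -4.9031e+6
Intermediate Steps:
x = 81/4 (x = (-17 + 8)²/4 = (¼)*(-9)² = (¼)*81 = 81/4 ≈ 20.250)
(2261 - 396)*(-1673 - 956) + x = (2261 - 396)*(-1673 - 956) + 81/4 = 1865*(-2629) + 81/4 = -4903085 + 81/4 = -19612259/4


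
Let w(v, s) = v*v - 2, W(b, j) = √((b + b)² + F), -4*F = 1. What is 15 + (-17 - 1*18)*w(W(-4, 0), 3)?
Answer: -8585/4 ≈ -2146.3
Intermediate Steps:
F = -¼ (F = -¼*1 = -¼ ≈ -0.25000)
W(b, j) = √(-¼ + 4*b²) (W(b, j) = √((b + b)² - ¼) = √((2*b)² - ¼) = √(4*b² - ¼) = √(-¼ + 4*b²))
w(v, s) = -2 + v² (w(v, s) = v² - 2 = -2 + v²)
15 + (-17 - 1*18)*w(W(-4, 0), 3) = 15 + (-17 - 1*18)*(-2 + (√(-1 + 16*(-4)²)/2)²) = 15 + (-17 - 18)*(-2 + (√(-1 + 16*16)/2)²) = 15 - 35*(-2 + (√(-1 + 256)/2)²) = 15 - 35*(-2 + (√255/2)²) = 15 - 35*(-2 + 255/4) = 15 - 35*247/4 = 15 - 8645/4 = -8585/4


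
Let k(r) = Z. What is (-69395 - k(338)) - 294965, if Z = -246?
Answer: -364114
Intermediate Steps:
k(r) = -246
(-69395 - k(338)) - 294965 = (-69395 - 1*(-246)) - 294965 = (-69395 + 246) - 294965 = -69149 - 294965 = -364114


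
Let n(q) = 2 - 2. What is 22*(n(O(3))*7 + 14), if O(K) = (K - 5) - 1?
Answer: 308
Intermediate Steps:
O(K) = -6 + K (O(K) = (-5 + K) - 1 = -6 + K)
n(q) = 0
22*(n(O(3))*7 + 14) = 22*(0*7 + 14) = 22*(0 + 14) = 22*14 = 308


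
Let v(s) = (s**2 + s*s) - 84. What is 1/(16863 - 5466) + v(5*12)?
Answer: 81101053/11397 ≈ 7116.0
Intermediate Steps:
v(s) = -84 + 2*s**2 (v(s) = (s**2 + s**2) - 84 = 2*s**2 - 84 = -84 + 2*s**2)
1/(16863 - 5466) + v(5*12) = 1/(16863 - 5466) + (-84 + 2*(5*12)**2) = 1/11397 + (-84 + 2*60**2) = 1/11397 + (-84 + 2*3600) = 1/11397 + (-84 + 7200) = 1/11397 + 7116 = 81101053/11397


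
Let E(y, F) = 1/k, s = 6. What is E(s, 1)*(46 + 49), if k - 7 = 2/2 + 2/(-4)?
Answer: 38/3 ≈ 12.667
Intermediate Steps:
k = 15/2 (k = 7 + (2/2 + 2/(-4)) = 7 + (2*(½) + 2*(-¼)) = 7 + (1 - ½) = 7 + ½ = 15/2 ≈ 7.5000)
E(y, F) = 2/15 (E(y, F) = 1/(15/2) = 2/15)
E(s, 1)*(46 + 49) = 2*(46 + 49)/15 = (2/15)*95 = 38/3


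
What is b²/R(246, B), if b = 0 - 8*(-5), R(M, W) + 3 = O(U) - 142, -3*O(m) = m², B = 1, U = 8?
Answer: -4800/499 ≈ -9.6192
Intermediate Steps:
O(m) = -m²/3
R(M, W) = -499/3 (R(M, W) = -3 + (-⅓*8² - 142) = -3 + (-⅓*64 - 142) = -3 + (-64/3 - 142) = -3 - 490/3 = -499/3)
b = 40 (b = 0 + 40 = 40)
b²/R(246, B) = 40²/(-499/3) = 1600*(-3/499) = -4800/499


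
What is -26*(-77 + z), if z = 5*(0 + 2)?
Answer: 1742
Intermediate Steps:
z = 10 (z = 5*2 = 10)
-26*(-77 + z) = -26*(-77 + 10) = -26*(-67) = 1742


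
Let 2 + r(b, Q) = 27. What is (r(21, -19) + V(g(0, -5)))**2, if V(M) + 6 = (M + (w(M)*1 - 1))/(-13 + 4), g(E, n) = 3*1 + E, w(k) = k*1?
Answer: 27556/81 ≈ 340.20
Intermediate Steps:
w(k) = k
r(b, Q) = 25 (r(b, Q) = -2 + 27 = 25)
g(E, n) = 3 + E
V(M) = -53/9 - 2*M/9 (V(M) = -6 + (M + (M*1 - 1))/(-13 + 4) = -6 + (M + (M - 1))/(-9) = -6 + (M + (-1 + M))*(-1/9) = -6 + (-1 + 2*M)*(-1/9) = -6 + (1/9 - 2*M/9) = -53/9 - 2*M/9)
(r(21, -19) + V(g(0, -5)))**2 = (25 + (-53/9 - 2*(3 + 0)/9))**2 = (25 + (-53/9 - 2/9*3))**2 = (25 + (-53/9 - 2/3))**2 = (25 - 59/9)**2 = (166/9)**2 = 27556/81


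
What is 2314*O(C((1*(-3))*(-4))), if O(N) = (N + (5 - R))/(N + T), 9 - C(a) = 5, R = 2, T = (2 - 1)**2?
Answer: 16198/5 ≈ 3239.6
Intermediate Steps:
T = 1 (T = 1**2 = 1)
C(a) = 4 (C(a) = 9 - 1*5 = 9 - 5 = 4)
O(N) = (3 + N)/(1 + N) (O(N) = (N + (5 - 1*2))/(N + 1) = (N + (5 - 2))/(1 + N) = (N + 3)/(1 + N) = (3 + N)/(1 + N))
2314*O(C((1*(-3))*(-4))) = 2314*((3 + 4)/(1 + 4)) = 2314*(7/5) = 16198/5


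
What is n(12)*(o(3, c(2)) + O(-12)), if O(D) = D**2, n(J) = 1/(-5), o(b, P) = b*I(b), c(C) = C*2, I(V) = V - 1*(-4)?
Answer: -33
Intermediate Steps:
I(V) = 4 + V (I(V) = V + 4 = 4 + V)
c(C) = 2*C
o(b, P) = b*(4 + b)
n(J) = -1/5
n(12)*(o(3, c(2)) + O(-12)) = -(3*(4 + 3) + (-12)**2)/5 = -(3*7 + 144)/5 = -(21 + 144)/5 = -1/5*165 = -33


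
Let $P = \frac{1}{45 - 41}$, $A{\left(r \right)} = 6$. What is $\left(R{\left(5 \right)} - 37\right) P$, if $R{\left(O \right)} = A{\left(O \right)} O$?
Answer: $- \frac{7}{4} \approx -1.75$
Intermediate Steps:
$P = \frac{1}{4} \approx 0.25$
$R{\left(O \right)} = 6 O$
$\left(R{\left(5 \right)} - 37\right) P = \left(6 \cdot 5 - 37\right) \frac{1}{4} = \left(30 - 37\right) \frac{1}{4} = \left(-7\right) \frac{1}{4} = - \frac{7}{4}$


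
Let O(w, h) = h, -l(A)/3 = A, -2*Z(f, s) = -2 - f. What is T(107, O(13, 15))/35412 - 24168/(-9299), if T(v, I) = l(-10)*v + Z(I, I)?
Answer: 1771532095/658592376 ≈ 2.6899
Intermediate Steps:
Z(f, s) = 1 + f/2 (Z(f, s) = -(-2 - f)/2 = 1 + f/2)
l(A) = -3*A
T(v, I) = 1 + I/2 + 30*v (T(v, I) = (-3*(-10))*v + (1 + I/2) = 30*v + (1 + I/2) = 1 + I/2 + 30*v)
T(107, O(13, 15))/35412 - 24168/(-9299) = (1 + (½)*15 + 30*107)/35412 - 24168/(-9299) = (1 + 15/2 + 3210)*(1/35412) - 24168*(-1/9299) = (6437/2)*(1/35412) + 24168/9299 = 6437/70824 + 24168/9299 = 1771532095/658592376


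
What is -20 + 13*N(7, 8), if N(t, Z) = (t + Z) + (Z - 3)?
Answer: 240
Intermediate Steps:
N(t, Z) = -3 + t + 2*Z (N(t, Z) = (Z + t) + (-3 + Z) = -3 + t + 2*Z)
-20 + 13*N(7, 8) = -20 + 13*(-3 + 7 + 2*8) = -20 + 13*(-3 + 7 + 16) = -20 + 13*20 = -20 + 260 = 240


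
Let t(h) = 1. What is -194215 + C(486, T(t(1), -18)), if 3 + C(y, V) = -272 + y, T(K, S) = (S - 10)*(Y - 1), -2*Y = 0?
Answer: -194004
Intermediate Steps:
Y = 0 (Y = -½*0 = 0)
T(K, S) = 10 - S (T(K, S) = (S - 10)*(0 - 1) = (-10 + S)*(-1) = 10 - S)
C(y, V) = -275 + y (C(y, V) = -3 + (-272 + y) = -275 + y)
-194215 + C(486, T(t(1), -18)) = -194215 + (-275 + 486) = -194215 + 211 = -194004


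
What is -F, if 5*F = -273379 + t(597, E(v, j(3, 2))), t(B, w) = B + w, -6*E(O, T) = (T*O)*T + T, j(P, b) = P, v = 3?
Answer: 272787/5 ≈ 54557.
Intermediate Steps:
E(O, T) = -T/6 - O*T²/6 (E(O, T) = -((T*O)*T + T)/6 = -((O*T)*T + T)/6 = -(O*T² + T)/6 = -(T + O*T²)/6 = -T/6 - O*T²/6)
F = -272787/5 (F = (-273379 + (597 - ⅙*3*(1 + 3*3)))/5 = (-273379 + (597 - ⅙*3*(1 + 9)))/5 = (-273379 + (597 - ⅙*3*10))/5 = (-273379 + (597 - 5))/5 = (-273379 + 592)/5 = (⅕)*(-272787) = -272787/5 ≈ -54557.)
-F = -1*(-272787/5) = 272787/5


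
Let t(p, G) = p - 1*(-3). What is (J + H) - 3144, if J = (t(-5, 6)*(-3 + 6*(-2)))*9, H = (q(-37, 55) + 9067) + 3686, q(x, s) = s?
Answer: 9934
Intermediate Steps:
t(p, G) = 3 + p (t(p, G) = p + 3 = 3 + p)
H = 12808 (H = (55 + 9067) + 3686 = 9122 + 3686 = 12808)
J = 270 (J = ((3 - 5)*(-3 + 6*(-2)))*9 = -2*(-3 - 12)*9 = -2*(-15)*9 = 30*9 = 270)
(J + H) - 3144 = (270 + 12808) - 3144 = 13078 - 3144 = 9934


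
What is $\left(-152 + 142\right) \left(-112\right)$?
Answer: $1120$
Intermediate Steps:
$\left(-152 + 142\right) \left(-112\right) = \left(-10\right) \left(-112\right) = 1120$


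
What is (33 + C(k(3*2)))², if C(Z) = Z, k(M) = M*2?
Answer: 2025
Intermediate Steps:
k(M) = 2*M
(33 + C(k(3*2)))² = (33 + 2*(3*2))² = (33 + 2*6)² = (33 + 12)² = 45² = 2025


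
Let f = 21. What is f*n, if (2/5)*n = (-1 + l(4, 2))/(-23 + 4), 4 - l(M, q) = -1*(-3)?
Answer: 0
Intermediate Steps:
l(M, q) = 1 (l(M, q) = 4 - (-1)*(-3) = 4 - 1*3 = 4 - 3 = 1)
n = 0 (n = 5*((-1 + 1)/(-23 + 4))/2 = 5*(0/(-19))/2 = 5*(0*(-1/19))/2 = (5/2)*0 = 0)
f*n = 21*0 = 0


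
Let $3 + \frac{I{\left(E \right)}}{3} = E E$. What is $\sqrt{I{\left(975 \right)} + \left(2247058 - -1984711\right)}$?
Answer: $13 \sqrt{41915} \approx 2661.5$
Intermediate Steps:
$I{\left(E \right)} = -9 + 3 E^{2}$ ($I{\left(E \right)} = -9 + 3 E E = -9 + 3 E^{2}$)
$\sqrt{I{\left(975 \right)} + \left(2247058 - -1984711\right)} = \sqrt{\left(-9 + 3 \cdot 975^{2}\right) + \left(2247058 - -1984711\right)} = \sqrt{\left(-9 + 3 \cdot 950625\right) + \left(2247058 + 1984711\right)} = \sqrt{\left(-9 + 2851875\right) + 4231769} = \sqrt{2851866 + 4231769} = \sqrt{7083635} = 13 \sqrt{41915}$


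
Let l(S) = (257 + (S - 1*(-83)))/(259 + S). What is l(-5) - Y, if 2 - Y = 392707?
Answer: 99747405/254 ≈ 3.9271e+5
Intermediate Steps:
l(S) = (340 + S)/(259 + S) (l(S) = (257 + (S + 83))/(259 + S) = (257 + (83 + S))/(259 + S) = (340 + S)/(259 + S))
Y = -392705 (Y = 2 - 1*392707 = 2 - 392707 = -392705)
l(-5) - Y = (340 - 5)/(259 - 5) - 1*(-392705) = 335/254 + 392705 = 99747405/254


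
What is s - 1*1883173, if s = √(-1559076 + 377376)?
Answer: -1883173 + 30*I*√1313 ≈ -1.8832e+6 + 1087.1*I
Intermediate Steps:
s = 30*I*√1313 (s = √(-1181700) = 30*I*√1313 ≈ 1087.1*I)
s - 1*1883173 = 30*I*√1313 - 1*1883173 = 30*I*√1313 - 1883173 = -1883173 + 30*I*√1313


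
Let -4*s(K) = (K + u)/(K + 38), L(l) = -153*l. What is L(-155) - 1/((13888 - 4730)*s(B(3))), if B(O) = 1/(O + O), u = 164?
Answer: 106962120683/4510315 ≈ 23715.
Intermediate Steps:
B(O) = 1/(2*O)
s(K) = -(164 + K)/(4*(38 + K)) (s(K) = -(K + 164)/(4*(K + 38)) = -(164 + K)/(4*(38 + K)))
L(-155) - 1/((13888 - 4730)*s(B(3))) = -153*(-155) - 1/((13888 - 4730)*((-164 - 1/(2*3))/(4*(38 + (½)/3)))) = 23715 - 1/(9158*((-164 - 1/(2*3))/(4*(38 + (½)*(⅓))))) = 23715 - 1/(9158*((-164 - 1*⅙)/(4*(38 + ⅙)))) = 23715 - 1/(9158*((-164 - ⅙)/(4*(229/6)))) = 23715 - 1/(9158*((¼)*(6/229)*(-985/6))) = 23715 - 1/(9158*(-985/916)) = 23715 - (-916)/(9158*985) = 23715 - 1*(-458/4510315) = 23715 + 458/4510315 = 106962120683/4510315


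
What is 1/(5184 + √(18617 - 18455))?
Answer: 32/165887 - √2/2985966 ≈ 0.00019243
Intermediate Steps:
1/(5184 + √(18617 - 18455)) = 1/(5184 + √162) = 1/(5184 + 9*√2)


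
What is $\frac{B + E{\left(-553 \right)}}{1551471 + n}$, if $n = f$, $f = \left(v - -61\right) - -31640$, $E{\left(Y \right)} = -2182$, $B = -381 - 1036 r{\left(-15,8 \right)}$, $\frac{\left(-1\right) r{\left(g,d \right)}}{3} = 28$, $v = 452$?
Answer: $\frac{84461}{1583624} \approx 0.053334$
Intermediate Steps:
$r{\left(g,d \right)} = -84$ ($r{\left(g,d \right)} = \left(-3\right) 28 = -84$)
$B = 86643$ ($B = -381 - -87024 = -381 + 87024 = 86643$)
$f = 32153$ ($f = \left(452 - -61\right) - -31640 = \left(452 + 61\right) + 31640 = 513 + 31640 = 32153$)
$n = 32153$
$\frac{B + E{\left(-553 \right)}}{1551471 + n} = \frac{86643 - 2182}{1551471 + 32153} = \frac{84461}{1583624}$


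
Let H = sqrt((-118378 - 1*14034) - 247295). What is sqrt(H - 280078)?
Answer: sqrt(-280078 + I*sqrt(379707)) ≈ 0.582 + 529.22*I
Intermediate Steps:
H = I*sqrt(379707) (H = sqrt((-118378 - 14034) - 247295) = sqrt(-132412 - 247295) = sqrt(-379707) = I*sqrt(379707) ≈ 616.2*I)
sqrt(H - 280078) = sqrt(I*sqrt(379707) - 280078) = sqrt(-280078 + I*sqrt(379707))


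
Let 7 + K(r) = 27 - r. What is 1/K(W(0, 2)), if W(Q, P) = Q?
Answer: 1/20 ≈ 0.050000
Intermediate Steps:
K(r) = 20 - r (K(r) = -7 + (27 - r) = 20 - r)
1/K(W(0, 2)) = 1/(20 - 1*0) = 1/(20 + 0) = 1/20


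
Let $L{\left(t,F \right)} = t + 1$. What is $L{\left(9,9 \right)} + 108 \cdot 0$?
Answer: $10$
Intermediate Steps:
$L{\left(t,F \right)} = 1 + t$
$L{\left(9,9 \right)} + 108 \cdot 0 = \left(1 + 9\right) + 108 \cdot 0 = 10 + 0 = 10$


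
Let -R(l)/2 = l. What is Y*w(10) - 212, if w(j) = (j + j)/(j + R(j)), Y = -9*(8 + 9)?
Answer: 94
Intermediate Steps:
Y = -153 (Y = -9*17 = -153)
R(l) = -2*l
w(j) = -2 (w(j) = (j + j)/(j - 2*j) = (2*j)/((-j)) = (2*j)*(-1/j) = -2)
Y*w(10) - 212 = -153*(-2) - 212 = 306 - 212 = 94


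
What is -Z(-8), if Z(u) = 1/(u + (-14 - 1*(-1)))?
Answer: 1/21 ≈ 0.047619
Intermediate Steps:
Z(u) = 1/(-13 + u) (Z(u) = 1/(u + (-14 + 1)) = 1/(u - 13) = 1/(-13 + u))
-Z(-8) = -1/(-13 - 8) = -1/(-21) = -1*(-1/21) = 1/21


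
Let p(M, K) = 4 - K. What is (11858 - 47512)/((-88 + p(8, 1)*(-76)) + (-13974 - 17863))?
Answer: 35654/32153 ≈ 1.1089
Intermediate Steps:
(11858 - 47512)/((-88 + p(8, 1)*(-76)) + (-13974 - 17863)) = (11858 - 47512)/((-88 + (4 - 1*1)*(-76)) + (-13974 - 17863)) = -35654/((-88 + (4 - 1)*(-76)) - 31837) = -35654/((-88 + 3*(-76)) - 31837) = -35654/((-88 - 228) - 31837) = -35654/(-316 - 31837) = -35654/(-32153) = -35654*(-1/32153) = 35654/32153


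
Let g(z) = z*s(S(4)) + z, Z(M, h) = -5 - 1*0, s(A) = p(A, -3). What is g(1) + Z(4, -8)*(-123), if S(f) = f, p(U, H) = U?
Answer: 620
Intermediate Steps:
s(A) = A
Z(M, h) = -5 (Z(M, h) = -5 + 0 = -5)
g(z) = 5*z (g(z) = z*4 + z = 4*z + z = 5*z)
g(1) + Z(4, -8)*(-123) = 5*1 - 5*(-123) = 5 + 615 = 620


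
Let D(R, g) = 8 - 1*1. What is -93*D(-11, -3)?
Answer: -651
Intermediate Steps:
D(R, g) = 7 (D(R, g) = 8 - 1 = 7)
-93*D(-11, -3) = -93*7 = -651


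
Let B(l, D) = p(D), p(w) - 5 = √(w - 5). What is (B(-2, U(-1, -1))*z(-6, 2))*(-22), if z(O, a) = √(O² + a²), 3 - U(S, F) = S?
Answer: 44*√10*(-5 - I) ≈ -695.7 - 139.14*I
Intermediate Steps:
U(S, F) = 3 - S
p(w) = 5 + √(-5 + w) (p(w) = 5 + √(w - 5) = 5 + √(-5 + w))
B(l, D) = 5 + √(-5 + D)
(B(-2, U(-1, -1))*z(-6, 2))*(-22) = ((5 + √(-5 + (3 - 1*(-1))))*√((-6)² + 2²))*(-22) = ((5 + √(-5 + (3 + 1)))*√(36 + 4))*(-22) = ((5 + √(-5 + 4))*√40)*(-22) = ((5 + √(-1))*(2*√10))*(-22) = ((5 + I)*(2*√10))*(-22) = (2*√10*(5 + I))*(-22) = -44*√10*(5 + I)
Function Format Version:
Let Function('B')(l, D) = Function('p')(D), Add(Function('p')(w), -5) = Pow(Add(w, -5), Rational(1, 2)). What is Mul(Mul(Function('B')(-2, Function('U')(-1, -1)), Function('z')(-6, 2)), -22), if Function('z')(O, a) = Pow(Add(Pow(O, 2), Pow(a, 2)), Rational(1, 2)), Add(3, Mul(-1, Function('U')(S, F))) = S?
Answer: Mul(44, Pow(10, Rational(1, 2)), Add(-5, Mul(-1, I))) ≈ Add(-695.70, Mul(-139.14, I))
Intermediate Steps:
Function('U')(S, F) = Add(3, Mul(-1, S))
Function('p')(w) = Add(5, Pow(Add(-5, w), Rational(1, 2))) (Function('p')(w) = Add(5, Pow(Add(w, -5), Rational(1, 2))) = Add(5, Pow(Add(-5, w), Rational(1, 2))))
Function('B')(l, D) = Add(5, Pow(Add(-5, D), Rational(1, 2)))
Mul(Mul(Function('B')(-2, Function('U')(-1, -1)), Function('z')(-6, 2)), -22) = Mul(Mul(Add(5, Pow(Add(-5, Add(3, Mul(-1, -1))), Rational(1, 2))), Pow(Add(Pow(-6, 2), Pow(2, 2)), Rational(1, 2))), -22) = Mul(Mul(Add(5, Pow(Add(-5, Add(3, 1)), Rational(1, 2))), Pow(Add(36, 4), Rational(1, 2))), -22) = Mul(Mul(Add(5, Pow(Add(-5, 4), Rational(1, 2))), Pow(40, Rational(1, 2))), -22) = Mul(Mul(Add(5, Pow(-1, Rational(1, 2))), Mul(2, Pow(10, Rational(1, 2)))), -22) = Mul(Mul(Add(5, I), Mul(2, Pow(10, Rational(1, 2)))), -22) = Mul(Mul(2, Pow(10, Rational(1, 2)), Add(5, I)), -22) = Mul(-44, Pow(10, Rational(1, 2)), Add(5, I))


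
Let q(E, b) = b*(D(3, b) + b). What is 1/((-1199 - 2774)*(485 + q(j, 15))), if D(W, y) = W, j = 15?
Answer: -1/2999615 ≈ -3.3338e-7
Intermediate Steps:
q(E, b) = b*(3 + b)
1/((-1199 - 2774)*(485 + q(j, 15))) = 1/((-1199 - 2774)*(485 + 15*(3 + 15))) = 1/((-3973)*(485 + 15*18)) = -1/(3973*(485 + 270)) = -1/3973/755 = -1/3973*1/755 = -1/2999615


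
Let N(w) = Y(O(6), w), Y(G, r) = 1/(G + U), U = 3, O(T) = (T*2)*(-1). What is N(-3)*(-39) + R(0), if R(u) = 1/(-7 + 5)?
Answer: 23/6 ≈ 3.8333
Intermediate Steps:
O(T) = -2*T (O(T) = (2*T)*(-1) = -2*T)
Y(G, r) = 1/(3 + G) (Y(G, r) = 1/(G + 3) = 1/(3 + G))
N(w) = -1/9 (N(w) = 1/(3 - 2*6) = 1/(3 - 12) = 1/(-9) = -1/9)
R(u) = -1/2 (R(u) = 1/(-2) = -1/2)
N(-3)*(-39) + R(0) = -1/9*(-39) - 1/2 = 13/3 - 1/2 = 23/6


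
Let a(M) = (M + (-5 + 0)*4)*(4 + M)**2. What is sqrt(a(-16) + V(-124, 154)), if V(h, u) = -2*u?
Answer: 2*I*sqrt(1373) ≈ 74.108*I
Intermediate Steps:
a(M) = (4 + M)**2*(-20 + M) (a(M) = (M - 5*4)*(4 + M)**2 = (M - 20)*(4 + M)**2 = (-20 + M)*(4 + M)**2 = (4 + M)**2*(-20 + M))
sqrt(a(-16) + V(-124, 154)) = sqrt((4 - 16)**2*(-20 - 16) - 2*154) = sqrt((-12)**2*(-36) - 308) = sqrt(144*(-36) - 308) = sqrt(-5184 - 308) = sqrt(-5492) = 2*I*sqrt(1373)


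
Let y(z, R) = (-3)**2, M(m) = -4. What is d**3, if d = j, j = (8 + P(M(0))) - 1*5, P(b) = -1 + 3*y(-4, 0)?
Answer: 24389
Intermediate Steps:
y(z, R) = 9
P(b) = 26 (P(b) = -1 + 3*9 = -1 + 27 = 26)
j = 29 (j = (8 + 26) - 1*5 = 34 - 5 = 29)
d = 29
d**3 = 29**3 = 24389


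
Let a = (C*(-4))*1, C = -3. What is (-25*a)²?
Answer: 90000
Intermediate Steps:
a = 12 (a = -3*(-4)*1 = 12*1 = 12)
(-25*a)² = (-25*12)² = (-300)² = 90000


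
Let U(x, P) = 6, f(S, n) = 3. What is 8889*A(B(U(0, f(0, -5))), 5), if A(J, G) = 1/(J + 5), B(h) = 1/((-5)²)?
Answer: 74075/42 ≈ 1763.7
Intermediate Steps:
B(h) = 1/25
A(J, G) = 1/(5 + J)
8889*A(B(U(0, f(0, -5))), 5) = 8889/(5 + 1/25) = 8889/(126/25) = 8889*(25/126) = 74075/42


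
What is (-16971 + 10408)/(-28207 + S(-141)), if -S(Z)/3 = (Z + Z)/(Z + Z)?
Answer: 6563/28210 ≈ 0.23265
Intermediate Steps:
S(Z) = -3 (S(Z) = -3*(Z + Z)/(Z + Z) = -3*2*Z/(2*Z) = -3*2*Z*1/(2*Z) = -3*1 = -3)
(-16971 + 10408)/(-28207 + S(-141)) = (-16971 + 10408)/(-28207 - 3) = -6563/(-28210) = -6563*(-1/28210) = 6563/28210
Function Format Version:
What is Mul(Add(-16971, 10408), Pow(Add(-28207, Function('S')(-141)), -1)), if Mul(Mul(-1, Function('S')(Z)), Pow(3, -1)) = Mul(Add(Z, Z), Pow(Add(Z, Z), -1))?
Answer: Rational(6563, 28210) ≈ 0.23265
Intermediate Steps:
Function('S')(Z) = -3 (Function('S')(Z) = Mul(-3, Mul(Add(Z, Z), Pow(Add(Z, Z), -1))) = Mul(-3, Mul(Mul(2, Z), Pow(Mul(2, Z), -1))) = Mul(-3, Mul(Mul(2, Z), Mul(Rational(1, 2), Pow(Z, -1)))) = Mul(-3, 1) = -3)
Mul(Add(-16971, 10408), Pow(Add(-28207, Function('S')(-141)), -1)) = Mul(Add(-16971, 10408), Pow(Add(-28207, -3), -1)) = Mul(-6563, Pow(-28210, -1)) = Mul(-6563, Rational(-1, 28210)) = Rational(6563, 28210)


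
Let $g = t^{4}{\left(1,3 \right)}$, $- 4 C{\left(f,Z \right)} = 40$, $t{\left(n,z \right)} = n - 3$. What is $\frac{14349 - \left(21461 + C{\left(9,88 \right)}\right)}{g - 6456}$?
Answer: $\frac{3551}{3220} \approx 1.1028$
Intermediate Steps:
$t{\left(n,z \right)} = -3 + n$
$C{\left(f,Z \right)} = -10$ ($C{\left(f,Z \right)} = \left(- \frac{1}{4}\right) 40 = -10$)
$g = 16$ ($g = \left(-3 + 1\right)^{4} = \left(-2\right)^{4} = 16$)
$\frac{14349 - \left(21461 + C{\left(9,88 \right)}\right)}{g - 6456} = \frac{14349 - 21451}{16 - 6456} = \frac{14349 + \left(-21461 + 10\right)}{-6440} = \left(14349 - 21451\right) \left(- \frac{1}{6440}\right) = \left(-7102\right) \left(- \frac{1}{6440}\right) = \frac{3551}{3220}$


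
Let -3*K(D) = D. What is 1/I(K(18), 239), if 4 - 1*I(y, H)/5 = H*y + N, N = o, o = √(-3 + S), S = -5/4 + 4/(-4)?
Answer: 5752/41356985 + 2*I*√21/41356985 ≈ 0.00013908 + 2.2161e-7*I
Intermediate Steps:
K(D) = -D/3
S = -9/4 (S = -5*¼ + 4*(-¼) = -5/4 - 1 = -9/4 ≈ -2.2500)
o = I*√21/2 (o = √(-3 - 9/4) = √(-21/4) = I*√21/2 ≈ 2.2913*I)
N = I*√21/2 ≈ 2.2913*I
I(y, H) = 20 - 5*H*y - 5*I*√21/2 (I(y, H) = 20 - 5*(H*y + I*√21/2) = 20 + (-5*H*y - 5*I*√21/2) = 20 - 5*H*y - 5*I*√21/2)
1/I(K(18), 239) = 1/(20 - 5*239*(-⅓*18) - 5*I*√21/2) = 1/(20 - 5*239*(-6) - 5*I*√21/2) = 1/(20 + 7170 - 5*I*√21/2) = 1/(7190 - 5*I*√21/2)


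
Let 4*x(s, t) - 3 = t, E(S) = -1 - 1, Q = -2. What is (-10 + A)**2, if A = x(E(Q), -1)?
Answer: 361/4 ≈ 90.250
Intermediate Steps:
E(S) = -2
x(s, t) = 3/4 + t/4
A = 1/2 (A = 3/4 + (1/4)*(-1) = 3/4 - 1/4 = 1/2 ≈ 0.50000)
(-10 + A)**2 = (-10 + 1/2)**2 = (-19/2)**2 = 361/4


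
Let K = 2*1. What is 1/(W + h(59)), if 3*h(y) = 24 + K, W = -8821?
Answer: -3/26437 ≈ -0.00011348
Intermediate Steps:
K = 2
h(y) = 26/3 (h(y) = (24 + 2)/3 = (⅓)*26 = 26/3)
1/(W + h(59)) = 1/(-8821 + 26/3) = 1/(-26437/3) = -3/26437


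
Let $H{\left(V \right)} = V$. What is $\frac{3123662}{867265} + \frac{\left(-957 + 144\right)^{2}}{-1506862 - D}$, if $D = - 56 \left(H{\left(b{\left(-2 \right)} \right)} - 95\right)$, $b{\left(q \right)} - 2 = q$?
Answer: $\frac{592901452957}{187351788890} \approx 3.1646$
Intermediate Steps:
$b{\left(q \right)} = 2 + q$
$D = 5320$ ($D = - 56 \left(\left(2 - 2\right) - 95\right) = - 56 \left(0 - 95\right) = \left(-56\right) \left(-95\right) = 5320$)
$\frac{3123662}{867265} + \frac{\left(-957 + 144\right)^{2}}{-1506862 - D} = \frac{3123662}{867265} + \frac{\left(-957 + 144\right)^{2}}{-1506862 - 5320} = 3123662 \cdot \frac{1}{867265} + \frac{\left(-813\right)^{2}}{-1506862 - 5320} = \frac{3123662}{867265} + \frac{660969}{-1512182} = \frac{3123662}{867265} + 660969 \left(- \frac{1}{1512182}\right) = \frac{3123662}{867265} - \frac{660969}{1512182} = \frac{592901452957}{187351788890}$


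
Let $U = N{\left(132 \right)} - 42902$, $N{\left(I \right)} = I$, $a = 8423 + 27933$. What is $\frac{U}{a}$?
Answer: $- \frac{21385}{18178} \approx -1.1764$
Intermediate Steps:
$a = 36356$
$U = -42770$ ($U = 132 - 42902 = -42770$)
$\frac{U}{a} = - \frac{42770}{36356} = \left(-42770\right) \frac{1}{36356} = - \frac{21385}{18178}$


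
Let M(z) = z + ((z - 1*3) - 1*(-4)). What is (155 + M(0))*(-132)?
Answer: -20592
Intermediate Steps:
M(z) = 1 + 2*z (M(z) = z + ((z - 3) + 4) = z + ((-3 + z) + 4) = z + (1 + z) = 1 + 2*z)
(155 + M(0))*(-132) = (155 + (1 + 2*0))*(-132) = (155 + (1 + 0))*(-132) = (155 + 1)*(-132) = 156*(-132) = -20592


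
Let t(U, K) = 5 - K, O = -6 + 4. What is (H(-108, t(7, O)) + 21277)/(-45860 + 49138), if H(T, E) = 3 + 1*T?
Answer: 10586/1639 ≈ 6.4588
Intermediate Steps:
O = -2
H(T, E) = 3 + T
(H(-108, t(7, O)) + 21277)/(-45860 + 49138) = ((3 - 108) + 21277)/(-45860 + 49138) = (-105 + 21277)/3278 = 21172*(1/3278) = 10586/1639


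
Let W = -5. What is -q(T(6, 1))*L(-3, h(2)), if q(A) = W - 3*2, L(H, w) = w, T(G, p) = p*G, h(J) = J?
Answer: 22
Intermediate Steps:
T(G, p) = G*p
q(A) = -11 (q(A) = -5 - 3*2 = -5 - 6 = -11)
-q(T(6, 1))*L(-3, h(2)) = -(-11)*2 = -1*(-22) = 22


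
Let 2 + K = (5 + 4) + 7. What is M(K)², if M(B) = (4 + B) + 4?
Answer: 484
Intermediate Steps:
K = 14 (K = -2 + ((5 + 4) + 7) = -2 + (9 + 7) = -2 + 16 = 14)
M(B) = 8 + B
M(K)² = (8 + 14)² = 22² = 484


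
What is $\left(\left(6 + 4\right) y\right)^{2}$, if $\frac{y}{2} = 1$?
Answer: $400$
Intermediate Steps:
$y = 2$ ($y = 2 \cdot 1 = 2$)
$\left(\left(6 + 4\right) y\right)^{2} = \left(\left(6 + 4\right) 2\right)^{2} = \left(10 \cdot 2\right)^{2} = 20^{2} = 400$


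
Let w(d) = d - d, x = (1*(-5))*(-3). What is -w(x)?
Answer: 0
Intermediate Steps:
x = 15 (x = -5*(-3) = 15)
w(d) = 0
-w(x) = -1*0 = 0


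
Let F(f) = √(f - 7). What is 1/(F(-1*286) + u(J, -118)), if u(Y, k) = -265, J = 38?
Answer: -265/70518 - I*√293/70518 ≈ -0.0037579 - 0.00024274*I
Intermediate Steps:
F(f) = √(-7 + f)
1/(F(-1*286) + u(J, -118)) = 1/(√(-7 - 1*286) - 265) = 1/(√(-7 - 286) - 265) = 1/(√(-293) - 265) = 1/(I*√293 - 265) = 1/(-265 + I*√293)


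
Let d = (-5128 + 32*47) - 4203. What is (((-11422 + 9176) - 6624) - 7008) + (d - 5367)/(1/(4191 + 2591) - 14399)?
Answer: -516820333406/32551339 ≈ -15877.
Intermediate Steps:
d = -7827 (d = (-5128 + 1504) - 4203 = -3624 - 4203 = -7827)
(((-11422 + 9176) - 6624) - 7008) + (d - 5367)/(1/(4191 + 2591) - 14399) = (((-11422 + 9176) - 6624) - 7008) + (-7827 - 5367)/(1/(4191 + 2591) - 14399) = ((-2246 - 6624) - 7008) - 13194/(1/6782 - 14399) = (-8870 - 7008) - 13194/(1/6782 - 14399) = -15878 - 13194/(-97654017/6782) = -15878 - 13194*(-6782/97654017) = -15878 + 29827236/32551339 = -516820333406/32551339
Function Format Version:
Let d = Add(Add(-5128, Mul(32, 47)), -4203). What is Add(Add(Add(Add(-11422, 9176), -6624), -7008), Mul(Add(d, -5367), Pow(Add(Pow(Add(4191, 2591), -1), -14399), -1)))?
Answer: Rational(-516820333406, 32551339) ≈ -15877.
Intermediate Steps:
d = -7827 (d = Add(Add(-5128, 1504), -4203) = Add(-3624, -4203) = -7827)
Add(Add(Add(Add(-11422, 9176), -6624), -7008), Mul(Add(d, -5367), Pow(Add(Pow(Add(4191, 2591), -1), -14399), -1))) = Add(Add(Add(Add(-11422, 9176), -6624), -7008), Mul(Add(-7827, -5367), Pow(Add(Pow(Add(4191, 2591), -1), -14399), -1))) = Add(Add(Add(-2246, -6624), -7008), Mul(-13194, Pow(Add(Pow(6782, -1), -14399), -1))) = Add(Add(-8870, -7008), Mul(-13194, Pow(Add(Rational(1, 6782), -14399), -1))) = Add(-15878, Mul(-13194, Pow(Rational(-97654017, 6782), -1))) = Add(-15878, Mul(-13194, Rational(-6782, 97654017))) = Add(-15878, Rational(29827236, 32551339)) = Rational(-516820333406, 32551339)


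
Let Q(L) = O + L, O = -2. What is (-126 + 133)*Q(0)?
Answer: -14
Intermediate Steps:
Q(L) = -2 + L
(-126 + 133)*Q(0) = (-126 + 133)*(-2 + 0) = 7*(-2) = -14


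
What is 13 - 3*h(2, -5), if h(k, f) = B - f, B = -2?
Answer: 4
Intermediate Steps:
h(k, f) = -2 - f
13 - 3*h(2, -5) = 13 - 3*(-2 - 1*(-5)) = 13 - 3*(-2 + 5) = 13 - 3*3 = 13 - 9 = 4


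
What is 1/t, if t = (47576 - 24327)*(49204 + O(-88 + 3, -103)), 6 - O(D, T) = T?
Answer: 1/1146477937 ≈ 8.7224e-10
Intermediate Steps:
O(D, T) = 6 - T
t = 1146477937 (t = (47576 - 24327)*(49204 + (6 - 1*(-103))) = 23249*(49204 + (6 + 103)) = 23249*(49204 + 109) = 23249*49313 = 1146477937)
1/t = 1/1146477937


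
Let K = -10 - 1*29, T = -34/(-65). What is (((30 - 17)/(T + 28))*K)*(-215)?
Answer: 2361775/618 ≈ 3821.6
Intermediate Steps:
T = 34/65 (T = -34*(-1/65) = 34/65 ≈ 0.52308)
K = -39 (K = -10 - 29 = -39)
(((30 - 17)/(T + 28))*K)*(-215) = (((30 - 17)/(34/65 + 28))*(-39))*(-215) = ((13/(1854/65))*(-39))*(-215) = ((13*(65/1854))*(-39))*(-215) = ((845/1854)*(-39))*(-215) = -10985/618*(-215) = 2361775/618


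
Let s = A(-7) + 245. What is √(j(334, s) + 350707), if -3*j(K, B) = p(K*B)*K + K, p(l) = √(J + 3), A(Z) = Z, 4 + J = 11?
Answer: √(3155361 - 1002*√10)/3 ≈ 591.81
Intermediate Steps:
J = 7 (J = -4 + 11 = 7)
p(l) = √10 (p(l) = √(7 + 3) = √10)
s = 238 (s = -7 + 245 = 238)
j(K, B) = -K/3 - K*√10/3 (j(K, B) = -(√10*K + K)/3 = -(K*√10 + K)/3 = -(K + K*√10)/3 = -K/3 - K*√10/3)
√(j(334, s) + 350707) = √(-⅓*334*(1 + √10) + 350707) = √((-334/3 - 334*√10/3) + 350707) = √(1051787/3 - 334*√10/3)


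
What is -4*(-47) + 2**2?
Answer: 192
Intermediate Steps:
-4*(-47) + 2**2 = 188 + 4 = 192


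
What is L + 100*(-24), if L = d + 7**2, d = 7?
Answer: -2344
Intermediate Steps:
L = 56 (L = 7 + 7**2 = 7 + 49 = 56)
L + 100*(-24) = 56 + 100*(-24) = 56 - 2400 = -2344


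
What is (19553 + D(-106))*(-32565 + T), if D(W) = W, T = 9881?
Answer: -441135748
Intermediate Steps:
(19553 + D(-106))*(-32565 + T) = (19553 - 106)*(-32565 + 9881) = 19447*(-22684) = -441135748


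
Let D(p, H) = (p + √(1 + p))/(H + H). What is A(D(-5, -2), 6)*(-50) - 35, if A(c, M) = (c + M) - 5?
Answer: -295/2 + 25*I ≈ -147.5 + 25.0*I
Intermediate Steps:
D(p, H) = (p + √(1 + p))/(2*H) (D(p, H) = (p + √(1 + p))/((2*H)) = (p + √(1 + p))*(1/(2*H)) = (p + √(1 + p))/(2*H))
A(c, M) = -5 + M + c (A(c, M) = (M + c) - 5 = -5 + M + c)
A(D(-5, -2), 6)*(-50) - 35 = (-5 + 6 + (½)*(-5 + √(1 - 5))/(-2))*(-50) - 35 = (-5 + 6 + (½)*(-½)*(-5 + √(-4)))*(-50) - 35 = (-5 + 6 + (½)*(-½)*(-5 + 2*I))*(-50) - 35 = (-5 + 6 + (5/4 - I/2))*(-50) - 35 = (9/4 - I/2)*(-50) - 35 = (-225/2 + 25*I) - 35 = -295/2 + 25*I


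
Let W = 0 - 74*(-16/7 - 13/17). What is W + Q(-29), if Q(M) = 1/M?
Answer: 778879/3451 ≈ 225.70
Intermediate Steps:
W = 26862/119 (W = 0 - 74*(-16*1/7 - 13*1/17) = 0 - 74*(-16/7 - 13/17) = 0 - 74*(-363/119) = 0 + 26862/119 = 26862/119 ≈ 225.73)
W + Q(-29) = 26862/119 + 1/(-29) = 26862/119 - 1/29 = 778879/3451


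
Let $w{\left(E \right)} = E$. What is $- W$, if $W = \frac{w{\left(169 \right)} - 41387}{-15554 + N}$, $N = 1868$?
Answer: $- \frac{20609}{6843} \approx -3.0117$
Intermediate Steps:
$W = \frac{20609}{6843}$ ($W = \frac{169 - 41387}{-15554 + 1868} = - \frac{41218}{-13686} = \left(-41218\right) \left(- \frac{1}{13686}\right) = \frac{20609}{6843} \approx 3.0117$)
$- W = \left(-1\right) \frac{20609}{6843} = - \frac{20609}{6843}$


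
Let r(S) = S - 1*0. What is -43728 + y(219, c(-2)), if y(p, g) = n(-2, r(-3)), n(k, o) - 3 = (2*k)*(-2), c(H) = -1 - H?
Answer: -43717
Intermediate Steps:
r(S) = S (r(S) = S + 0 = S)
n(k, o) = 3 - 4*k (n(k, o) = 3 + (2*k)*(-2) = 3 - 4*k)
y(p, g) = 11 (y(p, g) = 3 - 4*(-2) = 3 + 8 = 11)
-43728 + y(219, c(-2)) = -43728 + 11 = -43717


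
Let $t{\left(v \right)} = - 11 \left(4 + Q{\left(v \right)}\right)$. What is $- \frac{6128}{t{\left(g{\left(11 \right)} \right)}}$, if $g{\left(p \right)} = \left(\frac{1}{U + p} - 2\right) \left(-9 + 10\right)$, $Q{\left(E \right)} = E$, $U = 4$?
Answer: $\frac{91920}{341} \approx 269.56$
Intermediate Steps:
$g{\left(p \right)} = -2 + \frac{1}{4 + p}$ ($g{\left(p \right)} = \left(\frac{1}{4 + p} - 2\right) \left(-9 + 10\right) = \left(-2 + \frac{1}{4 + p}\right) 1 = -2 + \frac{1}{4 + p}$)
$t{\left(v \right)} = -44 - 11 v$ ($t{\left(v \right)} = - 11 \left(4 + v\right) = -44 - 11 v$)
$- \frac{6128}{t{\left(g{\left(11 \right)} \right)}} = - \frac{6128}{-44 - 11 \frac{-7 - 22}{4 + 11}} = - \frac{6128}{-44 - 11 \frac{-7 - 22}{15}} = - \frac{6128}{-44 - 11 \cdot \frac{1}{15} \left(-29\right)} = - \frac{6128}{-44 - - \frac{319}{15}} = - \frac{6128}{-44 + \frac{319}{15}} = - \frac{6128}{- \frac{341}{15}} = \left(-6128\right) \left(- \frac{15}{341}\right) = \frac{91920}{341}$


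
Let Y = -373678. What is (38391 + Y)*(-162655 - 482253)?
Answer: 216229268596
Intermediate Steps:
(38391 + Y)*(-162655 - 482253) = (38391 - 373678)*(-162655 - 482253) = -335287*(-644908) = 216229268596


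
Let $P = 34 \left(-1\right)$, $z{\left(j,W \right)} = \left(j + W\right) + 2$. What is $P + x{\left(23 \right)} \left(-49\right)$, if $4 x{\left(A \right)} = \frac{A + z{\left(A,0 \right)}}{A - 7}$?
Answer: $- \frac{283}{4} \approx -70.75$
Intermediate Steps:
$z{\left(j,W \right)} = 2 + W + j$ ($z{\left(j,W \right)} = \left(W + j\right) + 2 = 2 + W + j$)
$x{\left(A \right)} = \frac{2 + 2 A}{4 \left(-7 + A\right)}$ ($x{\left(A \right)} = \frac{\left(A + \left(2 + 0 + A\right)\right) \frac{1}{A - 7}}{4} = \frac{\left(A + \left(2 + A\right)\right) \frac{1}{-7 + A}}{4} = \frac{\left(2 + 2 A\right) \frac{1}{-7 + A}}{4} = \frac{\frac{1}{-7 + A} \left(2 + 2 A\right)}{4} = \frac{2 + 2 A}{4 \left(-7 + A\right)}$)
$P = -34$
$P + x{\left(23 \right)} \left(-49\right) = -34 + \frac{1 + 23}{2 \left(-7 + 23\right)} \left(-49\right) = -34 + \frac{1}{2} \cdot \frac{1}{16} \cdot 24 \left(-49\right) = -34 + \frac{3}{4} \left(-49\right) = -34 - \frac{147}{4} = - \frac{283}{4}$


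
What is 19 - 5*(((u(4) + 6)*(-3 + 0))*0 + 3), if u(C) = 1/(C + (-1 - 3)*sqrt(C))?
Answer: 4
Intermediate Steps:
u(C) = 1/(C - 4*sqrt(C))
19 - 5*(((u(4) + 6)*(-3 + 0))*0 + 3) = 19 - 5*(((1/(4 - 4*sqrt(4)) + 6)*(-3 + 0))*0 + 3) = 19 - 5*(((1/(4 - 4*2) + 6)*(-3))*0 + 3) = 19 - 5*(((1/(4 - 8) + 6)*(-3))*0 + 3) = 19 - 5*(((1/(-4) + 6)*(-3))*0 + 3) = 19 - 5*(((-1/4 + 6)*(-3))*0 + 3) = 19 - 5*(((23/4)*(-3))*0 + 3) = 19 - 5*(-69/4*0 + 3) = 19 - 5*(0 + 3) = 19 - 5*3 = 19 - 15 = 4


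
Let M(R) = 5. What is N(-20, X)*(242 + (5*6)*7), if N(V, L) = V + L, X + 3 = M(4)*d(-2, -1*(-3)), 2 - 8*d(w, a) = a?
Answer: -21357/2 ≈ -10679.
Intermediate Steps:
d(w, a) = ¼ - a/8
X = -29/8 (X = -3 + 5*(¼ - (-1)*(-3)/8) = -3 + 5*(¼ - ⅛*3) = -3 + 5*(¼ - 3/8) = -3 + 5*(-⅛) = -3 - 5/8 = -29/8 ≈ -3.6250)
N(V, L) = L + V
N(-20, X)*(242 + (5*6)*7) = (-29/8 - 20)*(242 + (5*6)*7) = -189*(242 + 30*7)/8 = -189*(242 + 210)/8 = -189/8*452 = -21357/2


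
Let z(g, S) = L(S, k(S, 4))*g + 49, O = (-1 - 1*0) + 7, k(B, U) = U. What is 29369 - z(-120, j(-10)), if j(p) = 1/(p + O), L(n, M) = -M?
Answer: 28840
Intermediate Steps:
O = 6 (O = (-1 + 0) + 7 = -1 + 7 = 6)
j(p) = 1/(6 + p) (j(p) = 1/(p + 6) = 1/(6 + p))
z(g, S) = 49 - 4*g (z(g, S) = (-1*4)*g + 49 = -4*g + 49 = 49 - 4*g)
29369 - z(-120, j(-10)) = 29369 - (49 - 4*(-120)) = 29369 - (49 + 480) = 29369 - 1*529 = 29369 - 529 = 28840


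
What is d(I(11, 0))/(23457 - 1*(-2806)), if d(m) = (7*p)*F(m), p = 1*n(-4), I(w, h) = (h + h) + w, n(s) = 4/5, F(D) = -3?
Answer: -84/131315 ≈ -0.00063968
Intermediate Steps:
n(s) = 4/5 (n(s) = 4*(1/5) = 4/5)
I(w, h) = w + 2*h (I(w, h) = 2*h + w = w + 2*h)
p = 4/5 (p = 1*(4/5) = 4/5 ≈ 0.80000)
d(m) = -84/5 (d(m) = (7*(4/5))*(-3) = (28/5)*(-3) = -84/5)
d(I(11, 0))/(23457 - 1*(-2806)) = -84/(5*(23457 - 1*(-2806))) = -84/(5*(23457 + 2806)) = -84/5/26263 = -84/5*1/26263 = -84/131315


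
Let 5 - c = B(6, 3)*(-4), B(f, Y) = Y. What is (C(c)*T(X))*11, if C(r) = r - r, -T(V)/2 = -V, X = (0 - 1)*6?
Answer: 0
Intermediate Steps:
X = -6 (X = -1*6 = -6)
c = 17 (c = 5 - 3*(-4) = 5 - 1*(-12) = 5 + 12 = 17)
T(V) = 2*V (T(V) = -(-2)*V = 2*V)
C(r) = 0
(C(c)*T(X))*11 = (0*(2*(-6)))*11 = (0*(-12))*11 = 0*11 = 0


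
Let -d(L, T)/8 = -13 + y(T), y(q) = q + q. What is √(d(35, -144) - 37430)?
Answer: I*√35022 ≈ 187.14*I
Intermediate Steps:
y(q) = 2*q
d(L, T) = 104 - 16*T (d(L, T) = -8*(-13 + 2*T) = 104 - 16*T)
√(d(35, -144) - 37430) = √((104 - 16*(-144)) - 37430) = √((104 + 2304) - 37430) = √(2408 - 37430) = √(-35022) = I*√35022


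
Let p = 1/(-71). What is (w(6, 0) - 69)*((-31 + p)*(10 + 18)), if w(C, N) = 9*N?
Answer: 4254264/71 ≈ 59919.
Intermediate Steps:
p = -1/71 ≈ -0.014085
(w(6, 0) - 69)*((-31 + p)*(10 + 18)) = (9*0 - 69)*((-31 - 1/71)*(10 + 18)) = (0 - 69)*(-2202/71*28) = -69*(-61656/71) = 4254264/71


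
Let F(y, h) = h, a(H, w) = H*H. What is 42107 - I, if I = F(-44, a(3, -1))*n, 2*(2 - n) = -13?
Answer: 84061/2 ≈ 42031.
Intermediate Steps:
a(H, w) = H²
n = 17/2 (n = 2 - ½*(-13) = 2 + 13/2 = 17/2 ≈ 8.5000)
I = 153/2 (I = 3²*(17/2) = 9*(17/2) = 153/2 ≈ 76.500)
42107 - I = 42107 - 1*153/2 = 42107 - 153/2 = 84061/2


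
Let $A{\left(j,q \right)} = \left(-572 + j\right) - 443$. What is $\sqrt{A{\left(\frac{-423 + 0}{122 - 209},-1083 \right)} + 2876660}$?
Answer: $\frac{\sqrt{2418421534}}{29} \approx 1695.8$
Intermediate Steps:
$A{\left(j,q \right)} = -1015 + j$
$\sqrt{A{\left(\frac{-423 + 0}{122 - 209},-1083 \right)} + 2876660} = \sqrt{\left(-1015 + \frac{-423 + 0}{122 - 209}\right) + 2876660} = \sqrt{\left(-1015 - \frac{423}{-87}\right) + 2876660} = \sqrt{\left(-1015 - - \frac{141}{29}\right) + 2876660} = \sqrt{\left(-1015 + \frac{141}{29}\right) + 2876660} = \sqrt{- \frac{29294}{29} + 2876660} = \sqrt{\frac{83393846}{29}} = \frac{\sqrt{2418421534}}{29}$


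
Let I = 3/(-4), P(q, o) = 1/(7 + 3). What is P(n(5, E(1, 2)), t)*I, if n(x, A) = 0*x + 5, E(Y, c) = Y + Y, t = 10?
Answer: -3/40 ≈ -0.075000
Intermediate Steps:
E(Y, c) = 2*Y
n(x, A) = 5 (n(x, A) = 0 + 5 = 5)
P(q, o) = 1/10
I = -3/4 (I = 3*(-1/4) = -3/4 ≈ -0.75000)
P(n(5, E(1, 2)), t)*I = (1/10)*(-3/4) = -3/40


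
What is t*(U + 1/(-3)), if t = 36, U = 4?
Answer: 132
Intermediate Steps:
t*(U + 1/(-3)) = 36*(4 + 1/(-3)) = 36*(4 - 1/3) = 36*(11/3) = 132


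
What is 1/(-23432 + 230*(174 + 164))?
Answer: 1/54308 ≈ 1.8413e-5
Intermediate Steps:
1/(-23432 + 230*(174 + 164)) = 1/(-23432 + 230*338) = 1/(-23432 + 77740) = 1/54308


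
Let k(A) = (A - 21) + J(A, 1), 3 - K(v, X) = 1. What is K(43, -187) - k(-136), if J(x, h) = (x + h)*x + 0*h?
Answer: -18201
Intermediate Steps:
K(v, X) = 2 (K(v, X) = 3 - 1*1 = 3 - 1 = 2)
J(x, h) = x*(h + x) (J(x, h) = (h + x)*x + 0 = x*(h + x) + 0 = x*(h + x))
k(A) = -21 + A + A*(1 + A) (k(A) = (A - 21) + A*(1 + A) = (-21 + A) + A*(1 + A) = -21 + A + A*(1 + A))
K(43, -187) - k(-136) = 2 - (-21 - 136 - 136*(1 - 136)) = 2 - (-21 - 136 - 136*(-135)) = 2 - (-21 - 136 + 18360) = 2 - 1*18203 = 2 - 18203 = -18201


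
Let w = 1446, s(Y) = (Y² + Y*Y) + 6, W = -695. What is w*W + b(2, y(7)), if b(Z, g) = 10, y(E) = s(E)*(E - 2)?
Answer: -1004960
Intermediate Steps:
s(Y) = 6 + 2*Y² (s(Y) = (Y² + Y²) + 6 = 2*Y² + 6 = 6 + 2*Y²)
y(E) = (-2 + E)*(6 + 2*E²) (y(E) = (6 + 2*E²)*(E - 2) = (6 + 2*E²)*(-2 + E) = (-2 + E)*(6 + 2*E²))
w*W + b(2, y(7)) = 1446*(-695) + 10 = -1004970 + 10 = -1004960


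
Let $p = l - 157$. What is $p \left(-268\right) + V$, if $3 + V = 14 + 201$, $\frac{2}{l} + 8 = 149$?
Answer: $\frac{5962072}{141} \approx 42284.0$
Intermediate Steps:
$l = \frac{2}{141}$ ($l = \frac{2}{-8 + 149} = \frac{2}{141} \approx 0.014184$)
$p = - \frac{22135}{141}$ ($p = \frac{2}{141} - 157 = - \frac{22135}{141} \approx -156.99$)
$V = 212$ ($V = -3 + \left(14 + 201\right) = -3 + 215 = 212$)
$p \left(-268\right) + V = \left(- \frac{22135}{141}\right) \left(-268\right) + 212 = \frac{5932180}{141} + 212 = \frac{5962072}{141}$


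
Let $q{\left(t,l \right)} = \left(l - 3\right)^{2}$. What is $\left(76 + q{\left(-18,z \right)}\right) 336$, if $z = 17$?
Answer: $91392$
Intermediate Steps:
$q{\left(t,l \right)} = \left(-3 + l\right)^{2}$
$\left(76 + q{\left(-18,z \right)}\right) 336 = \left(76 + \left(-3 + 17\right)^{2}\right) 336 = \left(76 + 14^{2}\right) 336 = \left(76 + 196\right) 336 = 272 \cdot 336 = 91392$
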